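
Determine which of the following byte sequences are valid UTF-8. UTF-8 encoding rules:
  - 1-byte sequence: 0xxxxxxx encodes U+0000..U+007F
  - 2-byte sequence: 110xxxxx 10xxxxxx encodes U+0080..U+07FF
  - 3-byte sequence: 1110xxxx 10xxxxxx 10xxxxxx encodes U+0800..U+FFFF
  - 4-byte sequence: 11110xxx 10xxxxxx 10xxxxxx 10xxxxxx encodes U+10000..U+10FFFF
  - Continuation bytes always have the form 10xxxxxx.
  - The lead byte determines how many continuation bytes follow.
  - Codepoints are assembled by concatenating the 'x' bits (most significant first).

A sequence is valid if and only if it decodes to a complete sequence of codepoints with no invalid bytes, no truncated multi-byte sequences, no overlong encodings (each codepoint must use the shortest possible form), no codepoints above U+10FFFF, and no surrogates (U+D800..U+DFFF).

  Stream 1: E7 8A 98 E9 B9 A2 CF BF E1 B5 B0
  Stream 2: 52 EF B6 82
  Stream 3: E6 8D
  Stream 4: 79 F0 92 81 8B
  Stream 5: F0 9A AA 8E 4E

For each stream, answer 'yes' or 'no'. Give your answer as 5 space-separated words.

Stream 1: decodes cleanly. VALID
Stream 2: decodes cleanly. VALID
Stream 3: error at byte offset 2. INVALID
Stream 4: decodes cleanly. VALID
Stream 5: decodes cleanly. VALID

Answer: yes yes no yes yes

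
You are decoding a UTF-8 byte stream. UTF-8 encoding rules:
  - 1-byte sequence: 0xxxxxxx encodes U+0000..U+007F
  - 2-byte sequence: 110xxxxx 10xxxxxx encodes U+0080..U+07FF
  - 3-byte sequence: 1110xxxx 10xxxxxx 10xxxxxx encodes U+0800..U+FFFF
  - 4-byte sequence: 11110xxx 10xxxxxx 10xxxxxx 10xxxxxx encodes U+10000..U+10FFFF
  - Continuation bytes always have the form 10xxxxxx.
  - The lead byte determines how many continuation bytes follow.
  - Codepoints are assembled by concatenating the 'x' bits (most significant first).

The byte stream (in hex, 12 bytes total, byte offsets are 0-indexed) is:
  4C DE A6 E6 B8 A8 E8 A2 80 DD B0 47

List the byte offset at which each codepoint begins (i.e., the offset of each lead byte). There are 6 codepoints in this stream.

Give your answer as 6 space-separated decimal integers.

Answer: 0 1 3 6 9 11

Derivation:
Byte[0]=4C: 1-byte ASCII. cp=U+004C
Byte[1]=DE: 2-byte lead, need 1 cont bytes. acc=0x1E
Byte[2]=A6: continuation. acc=(acc<<6)|0x26=0x7A6
Completed: cp=U+07A6 (starts at byte 1)
Byte[3]=E6: 3-byte lead, need 2 cont bytes. acc=0x6
Byte[4]=B8: continuation. acc=(acc<<6)|0x38=0x1B8
Byte[5]=A8: continuation. acc=(acc<<6)|0x28=0x6E28
Completed: cp=U+6E28 (starts at byte 3)
Byte[6]=E8: 3-byte lead, need 2 cont bytes. acc=0x8
Byte[7]=A2: continuation. acc=(acc<<6)|0x22=0x222
Byte[8]=80: continuation. acc=(acc<<6)|0x00=0x8880
Completed: cp=U+8880 (starts at byte 6)
Byte[9]=DD: 2-byte lead, need 1 cont bytes. acc=0x1D
Byte[10]=B0: continuation. acc=(acc<<6)|0x30=0x770
Completed: cp=U+0770 (starts at byte 9)
Byte[11]=47: 1-byte ASCII. cp=U+0047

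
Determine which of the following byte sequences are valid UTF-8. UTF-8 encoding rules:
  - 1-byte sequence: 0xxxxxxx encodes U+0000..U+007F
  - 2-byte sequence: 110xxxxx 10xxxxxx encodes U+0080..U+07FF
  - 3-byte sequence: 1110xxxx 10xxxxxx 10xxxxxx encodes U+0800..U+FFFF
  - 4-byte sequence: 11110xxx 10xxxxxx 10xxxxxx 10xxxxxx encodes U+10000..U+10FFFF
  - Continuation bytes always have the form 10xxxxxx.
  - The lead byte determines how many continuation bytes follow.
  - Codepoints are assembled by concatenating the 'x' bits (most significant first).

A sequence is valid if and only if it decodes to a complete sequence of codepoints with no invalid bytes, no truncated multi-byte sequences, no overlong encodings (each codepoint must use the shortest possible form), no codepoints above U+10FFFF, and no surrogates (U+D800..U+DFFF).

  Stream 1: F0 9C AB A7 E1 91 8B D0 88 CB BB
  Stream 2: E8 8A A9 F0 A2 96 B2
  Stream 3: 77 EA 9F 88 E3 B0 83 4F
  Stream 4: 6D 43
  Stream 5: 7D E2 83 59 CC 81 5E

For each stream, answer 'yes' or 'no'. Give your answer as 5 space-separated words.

Answer: yes yes yes yes no

Derivation:
Stream 1: decodes cleanly. VALID
Stream 2: decodes cleanly. VALID
Stream 3: decodes cleanly. VALID
Stream 4: decodes cleanly. VALID
Stream 5: error at byte offset 3. INVALID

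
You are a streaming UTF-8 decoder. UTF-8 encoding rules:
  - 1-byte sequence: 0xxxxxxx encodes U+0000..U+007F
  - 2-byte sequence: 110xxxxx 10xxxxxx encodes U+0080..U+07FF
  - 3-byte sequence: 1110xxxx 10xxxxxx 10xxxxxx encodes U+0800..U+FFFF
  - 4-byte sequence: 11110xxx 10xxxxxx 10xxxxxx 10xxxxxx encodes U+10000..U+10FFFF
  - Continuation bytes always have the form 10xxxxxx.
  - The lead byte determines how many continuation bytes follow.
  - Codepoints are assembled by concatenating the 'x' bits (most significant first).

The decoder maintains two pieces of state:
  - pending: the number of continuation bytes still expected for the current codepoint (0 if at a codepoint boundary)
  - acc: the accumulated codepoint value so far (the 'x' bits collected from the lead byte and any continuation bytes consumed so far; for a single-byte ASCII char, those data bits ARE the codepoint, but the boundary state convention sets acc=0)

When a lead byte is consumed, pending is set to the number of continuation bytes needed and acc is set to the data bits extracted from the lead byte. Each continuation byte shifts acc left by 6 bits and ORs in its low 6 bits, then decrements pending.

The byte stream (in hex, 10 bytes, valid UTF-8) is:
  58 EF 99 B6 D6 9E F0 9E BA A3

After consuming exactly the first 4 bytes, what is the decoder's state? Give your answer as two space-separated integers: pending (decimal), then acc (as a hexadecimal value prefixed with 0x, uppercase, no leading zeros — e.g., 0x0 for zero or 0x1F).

Answer: 0 0xF676

Derivation:
Byte[0]=58: 1-byte. pending=0, acc=0x0
Byte[1]=EF: 3-byte lead. pending=2, acc=0xF
Byte[2]=99: continuation. acc=(acc<<6)|0x19=0x3D9, pending=1
Byte[3]=B6: continuation. acc=(acc<<6)|0x36=0xF676, pending=0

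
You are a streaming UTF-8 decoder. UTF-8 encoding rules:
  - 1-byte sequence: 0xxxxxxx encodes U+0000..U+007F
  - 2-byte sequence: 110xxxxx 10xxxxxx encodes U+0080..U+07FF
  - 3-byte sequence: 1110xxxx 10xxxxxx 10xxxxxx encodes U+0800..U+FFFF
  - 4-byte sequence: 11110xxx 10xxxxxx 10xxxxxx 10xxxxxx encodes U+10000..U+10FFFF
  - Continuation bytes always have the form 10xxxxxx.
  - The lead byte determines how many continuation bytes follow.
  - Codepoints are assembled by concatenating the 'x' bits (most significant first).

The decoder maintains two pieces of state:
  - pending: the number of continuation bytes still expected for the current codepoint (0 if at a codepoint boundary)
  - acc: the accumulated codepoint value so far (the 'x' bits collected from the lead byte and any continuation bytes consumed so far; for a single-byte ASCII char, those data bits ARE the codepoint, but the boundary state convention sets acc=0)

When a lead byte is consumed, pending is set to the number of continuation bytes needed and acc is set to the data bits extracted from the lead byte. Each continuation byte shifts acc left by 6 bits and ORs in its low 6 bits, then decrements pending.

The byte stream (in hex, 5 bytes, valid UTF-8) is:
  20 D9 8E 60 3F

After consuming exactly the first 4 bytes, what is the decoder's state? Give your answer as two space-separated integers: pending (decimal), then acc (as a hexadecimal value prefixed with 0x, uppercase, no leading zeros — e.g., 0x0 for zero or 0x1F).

Byte[0]=20: 1-byte. pending=0, acc=0x0
Byte[1]=D9: 2-byte lead. pending=1, acc=0x19
Byte[2]=8E: continuation. acc=(acc<<6)|0x0E=0x64E, pending=0
Byte[3]=60: 1-byte. pending=0, acc=0x0

Answer: 0 0x0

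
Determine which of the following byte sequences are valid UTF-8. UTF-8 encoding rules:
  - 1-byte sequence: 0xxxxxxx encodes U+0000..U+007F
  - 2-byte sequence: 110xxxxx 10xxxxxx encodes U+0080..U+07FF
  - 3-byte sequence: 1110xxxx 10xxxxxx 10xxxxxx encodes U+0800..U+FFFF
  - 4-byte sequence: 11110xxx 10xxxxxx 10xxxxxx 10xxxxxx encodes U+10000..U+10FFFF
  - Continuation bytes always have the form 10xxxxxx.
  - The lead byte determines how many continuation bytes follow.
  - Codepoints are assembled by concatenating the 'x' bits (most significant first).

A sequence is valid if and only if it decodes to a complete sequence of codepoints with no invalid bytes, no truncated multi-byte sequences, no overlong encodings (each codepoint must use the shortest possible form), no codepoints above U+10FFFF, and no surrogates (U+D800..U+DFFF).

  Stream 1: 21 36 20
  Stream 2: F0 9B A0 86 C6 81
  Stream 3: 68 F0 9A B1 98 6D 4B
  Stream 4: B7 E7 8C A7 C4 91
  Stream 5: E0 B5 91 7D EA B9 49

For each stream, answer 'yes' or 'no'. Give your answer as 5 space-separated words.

Stream 1: decodes cleanly. VALID
Stream 2: decodes cleanly. VALID
Stream 3: decodes cleanly. VALID
Stream 4: error at byte offset 0. INVALID
Stream 5: error at byte offset 6. INVALID

Answer: yes yes yes no no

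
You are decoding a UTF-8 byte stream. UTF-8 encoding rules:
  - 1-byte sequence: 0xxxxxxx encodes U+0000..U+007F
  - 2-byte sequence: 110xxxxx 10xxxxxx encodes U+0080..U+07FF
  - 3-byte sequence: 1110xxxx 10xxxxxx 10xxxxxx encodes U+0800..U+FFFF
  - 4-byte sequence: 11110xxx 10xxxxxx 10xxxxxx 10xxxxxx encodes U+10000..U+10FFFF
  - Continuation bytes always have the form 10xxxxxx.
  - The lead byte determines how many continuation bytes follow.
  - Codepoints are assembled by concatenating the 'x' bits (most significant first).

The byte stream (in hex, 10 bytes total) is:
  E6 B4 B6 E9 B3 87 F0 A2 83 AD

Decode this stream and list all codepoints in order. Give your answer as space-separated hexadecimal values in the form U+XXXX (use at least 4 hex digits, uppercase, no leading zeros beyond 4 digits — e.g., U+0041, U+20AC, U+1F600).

Answer: U+6D36 U+9CC7 U+220ED

Derivation:
Byte[0]=E6: 3-byte lead, need 2 cont bytes. acc=0x6
Byte[1]=B4: continuation. acc=(acc<<6)|0x34=0x1B4
Byte[2]=B6: continuation. acc=(acc<<6)|0x36=0x6D36
Completed: cp=U+6D36 (starts at byte 0)
Byte[3]=E9: 3-byte lead, need 2 cont bytes. acc=0x9
Byte[4]=B3: continuation. acc=(acc<<6)|0x33=0x273
Byte[5]=87: continuation. acc=(acc<<6)|0x07=0x9CC7
Completed: cp=U+9CC7 (starts at byte 3)
Byte[6]=F0: 4-byte lead, need 3 cont bytes. acc=0x0
Byte[7]=A2: continuation. acc=(acc<<6)|0x22=0x22
Byte[8]=83: continuation. acc=(acc<<6)|0x03=0x883
Byte[9]=AD: continuation. acc=(acc<<6)|0x2D=0x220ED
Completed: cp=U+220ED (starts at byte 6)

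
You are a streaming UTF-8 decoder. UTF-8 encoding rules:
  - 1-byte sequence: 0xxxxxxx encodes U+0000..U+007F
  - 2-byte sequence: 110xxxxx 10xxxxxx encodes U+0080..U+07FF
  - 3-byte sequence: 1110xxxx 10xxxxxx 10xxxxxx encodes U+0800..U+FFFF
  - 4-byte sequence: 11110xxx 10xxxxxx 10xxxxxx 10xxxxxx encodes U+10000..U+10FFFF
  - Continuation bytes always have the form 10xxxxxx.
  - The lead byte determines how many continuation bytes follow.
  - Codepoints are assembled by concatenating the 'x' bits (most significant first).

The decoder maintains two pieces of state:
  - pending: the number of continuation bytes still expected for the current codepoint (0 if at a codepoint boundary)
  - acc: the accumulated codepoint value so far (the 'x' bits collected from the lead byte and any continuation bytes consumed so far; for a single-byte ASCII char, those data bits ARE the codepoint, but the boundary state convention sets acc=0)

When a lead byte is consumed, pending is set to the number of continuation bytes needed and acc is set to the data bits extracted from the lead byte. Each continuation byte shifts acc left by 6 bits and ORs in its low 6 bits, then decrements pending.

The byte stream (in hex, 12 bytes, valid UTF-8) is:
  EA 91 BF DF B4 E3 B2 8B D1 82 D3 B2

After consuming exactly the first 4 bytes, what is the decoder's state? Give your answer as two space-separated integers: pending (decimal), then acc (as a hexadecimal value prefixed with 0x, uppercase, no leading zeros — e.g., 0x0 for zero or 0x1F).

Byte[0]=EA: 3-byte lead. pending=2, acc=0xA
Byte[1]=91: continuation. acc=(acc<<6)|0x11=0x291, pending=1
Byte[2]=BF: continuation. acc=(acc<<6)|0x3F=0xA47F, pending=0
Byte[3]=DF: 2-byte lead. pending=1, acc=0x1F

Answer: 1 0x1F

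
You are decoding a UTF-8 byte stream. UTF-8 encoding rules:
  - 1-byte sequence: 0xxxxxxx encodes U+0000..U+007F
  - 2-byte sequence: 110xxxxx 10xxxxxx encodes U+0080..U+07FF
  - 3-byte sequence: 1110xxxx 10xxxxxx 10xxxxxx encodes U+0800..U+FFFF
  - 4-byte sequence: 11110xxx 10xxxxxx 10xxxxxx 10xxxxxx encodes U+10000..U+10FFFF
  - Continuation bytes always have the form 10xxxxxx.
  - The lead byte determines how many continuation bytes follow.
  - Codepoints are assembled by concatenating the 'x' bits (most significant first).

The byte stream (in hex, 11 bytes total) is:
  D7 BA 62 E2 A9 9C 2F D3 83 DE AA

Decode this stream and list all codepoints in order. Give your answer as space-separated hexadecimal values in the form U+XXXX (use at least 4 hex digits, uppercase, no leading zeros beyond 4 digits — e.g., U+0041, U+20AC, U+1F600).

Byte[0]=D7: 2-byte lead, need 1 cont bytes. acc=0x17
Byte[1]=BA: continuation. acc=(acc<<6)|0x3A=0x5FA
Completed: cp=U+05FA (starts at byte 0)
Byte[2]=62: 1-byte ASCII. cp=U+0062
Byte[3]=E2: 3-byte lead, need 2 cont bytes. acc=0x2
Byte[4]=A9: continuation. acc=(acc<<6)|0x29=0xA9
Byte[5]=9C: continuation. acc=(acc<<6)|0x1C=0x2A5C
Completed: cp=U+2A5C (starts at byte 3)
Byte[6]=2F: 1-byte ASCII. cp=U+002F
Byte[7]=D3: 2-byte lead, need 1 cont bytes. acc=0x13
Byte[8]=83: continuation. acc=(acc<<6)|0x03=0x4C3
Completed: cp=U+04C3 (starts at byte 7)
Byte[9]=DE: 2-byte lead, need 1 cont bytes. acc=0x1E
Byte[10]=AA: continuation. acc=(acc<<6)|0x2A=0x7AA
Completed: cp=U+07AA (starts at byte 9)

Answer: U+05FA U+0062 U+2A5C U+002F U+04C3 U+07AA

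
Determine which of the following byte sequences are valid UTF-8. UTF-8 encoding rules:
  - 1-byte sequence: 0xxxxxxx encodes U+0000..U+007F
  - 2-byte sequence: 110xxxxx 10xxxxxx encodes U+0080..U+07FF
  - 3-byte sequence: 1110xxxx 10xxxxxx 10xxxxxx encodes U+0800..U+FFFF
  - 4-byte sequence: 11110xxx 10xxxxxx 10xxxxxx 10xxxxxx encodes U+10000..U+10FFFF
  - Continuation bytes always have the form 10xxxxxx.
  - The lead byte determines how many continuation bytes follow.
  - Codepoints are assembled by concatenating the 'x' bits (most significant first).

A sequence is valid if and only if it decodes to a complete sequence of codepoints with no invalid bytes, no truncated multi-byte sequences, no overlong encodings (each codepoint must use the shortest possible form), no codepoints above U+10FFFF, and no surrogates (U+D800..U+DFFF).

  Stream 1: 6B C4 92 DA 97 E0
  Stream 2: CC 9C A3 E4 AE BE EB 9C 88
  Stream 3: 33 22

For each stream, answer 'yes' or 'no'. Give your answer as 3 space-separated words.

Stream 1: error at byte offset 6. INVALID
Stream 2: error at byte offset 2. INVALID
Stream 3: decodes cleanly. VALID

Answer: no no yes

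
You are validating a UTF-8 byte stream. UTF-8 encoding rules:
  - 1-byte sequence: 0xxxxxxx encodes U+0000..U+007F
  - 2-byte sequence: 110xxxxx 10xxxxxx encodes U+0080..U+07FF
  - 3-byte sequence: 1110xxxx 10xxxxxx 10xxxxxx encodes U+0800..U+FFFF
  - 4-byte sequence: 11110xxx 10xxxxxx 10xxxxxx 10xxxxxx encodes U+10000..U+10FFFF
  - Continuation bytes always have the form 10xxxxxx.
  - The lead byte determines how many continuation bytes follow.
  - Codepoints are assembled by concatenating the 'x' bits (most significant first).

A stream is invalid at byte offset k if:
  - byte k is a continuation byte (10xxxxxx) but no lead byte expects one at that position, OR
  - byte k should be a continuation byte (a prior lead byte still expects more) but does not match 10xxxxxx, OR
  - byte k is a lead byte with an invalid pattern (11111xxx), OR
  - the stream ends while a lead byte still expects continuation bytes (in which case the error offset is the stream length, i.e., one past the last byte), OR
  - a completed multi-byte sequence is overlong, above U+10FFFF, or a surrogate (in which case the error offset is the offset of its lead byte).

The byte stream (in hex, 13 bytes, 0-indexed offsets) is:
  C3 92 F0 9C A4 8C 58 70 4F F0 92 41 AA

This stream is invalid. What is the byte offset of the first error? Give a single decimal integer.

Answer: 11

Derivation:
Byte[0]=C3: 2-byte lead, need 1 cont bytes. acc=0x3
Byte[1]=92: continuation. acc=(acc<<6)|0x12=0xD2
Completed: cp=U+00D2 (starts at byte 0)
Byte[2]=F0: 4-byte lead, need 3 cont bytes. acc=0x0
Byte[3]=9C: continuation. acc=(acc<<6)|0x1C=0x1C
Byte[4]=A4: continuation. acc=(acc<<6)|0x24=0x724
Byte[5]=8C: continuation. acc=(acc<<6)|0x0C=0x1C90C
Completed: cp=U+1C90C (starts at byte 2)
Byte[6]=58: 1-byte ASCII. cp=U+0058
Byte[7]=70: 1-byte ASCII. cp=U+0070
Byte[8]=4F: 1-byte ASCII. cp=U+004F
Byte[9]=F0: 4-byte lead, need 3 cont bytes. acc=0x0
Byte[10]=92: continuation. acc=(acc<<6)|0x12=0x12
Byte[11]=41: expected 10xxxxxx continuation. INVALID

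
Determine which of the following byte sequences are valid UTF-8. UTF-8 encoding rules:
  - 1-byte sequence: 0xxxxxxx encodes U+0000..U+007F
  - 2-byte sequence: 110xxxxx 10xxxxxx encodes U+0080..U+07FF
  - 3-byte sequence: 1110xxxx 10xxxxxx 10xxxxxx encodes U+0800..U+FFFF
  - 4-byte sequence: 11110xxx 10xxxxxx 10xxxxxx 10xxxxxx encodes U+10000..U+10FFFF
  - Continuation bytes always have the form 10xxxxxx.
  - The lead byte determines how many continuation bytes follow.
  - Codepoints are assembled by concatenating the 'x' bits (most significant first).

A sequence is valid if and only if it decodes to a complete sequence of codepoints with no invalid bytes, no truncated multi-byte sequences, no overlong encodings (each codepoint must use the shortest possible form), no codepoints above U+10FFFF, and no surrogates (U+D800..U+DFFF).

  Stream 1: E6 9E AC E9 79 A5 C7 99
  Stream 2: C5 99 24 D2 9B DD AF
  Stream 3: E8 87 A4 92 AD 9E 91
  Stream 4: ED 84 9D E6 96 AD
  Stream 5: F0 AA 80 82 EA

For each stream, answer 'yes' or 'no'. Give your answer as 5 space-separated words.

Stream 1: error at byte offset 4. INVALID
Stream 2: decodes cleanly. VALID
Stream 3: error at byte offset 3. INVALID
Stream 4: decodes cleanly. VALID
Stream 5: error at byte offset 5. INVALID

Answer: no yes no yes no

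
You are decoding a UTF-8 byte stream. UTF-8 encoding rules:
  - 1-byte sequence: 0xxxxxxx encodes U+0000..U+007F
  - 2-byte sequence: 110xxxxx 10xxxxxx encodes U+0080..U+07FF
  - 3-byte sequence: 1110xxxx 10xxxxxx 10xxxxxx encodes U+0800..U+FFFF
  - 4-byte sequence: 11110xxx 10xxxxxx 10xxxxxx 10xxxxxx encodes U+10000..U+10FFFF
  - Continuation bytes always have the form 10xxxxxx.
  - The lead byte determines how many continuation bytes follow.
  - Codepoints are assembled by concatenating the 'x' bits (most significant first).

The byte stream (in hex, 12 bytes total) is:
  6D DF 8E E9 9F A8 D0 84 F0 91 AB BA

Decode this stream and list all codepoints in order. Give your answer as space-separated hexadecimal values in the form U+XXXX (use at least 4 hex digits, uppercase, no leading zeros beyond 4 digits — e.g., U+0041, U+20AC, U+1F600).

Answer: U+006D U+07CE U+97E8 U+0404 U+11AFA

Derivation:
Byte[0]=6D: 1-byte ASCII. cp=U+006D
Byte[1]=DF: 2-byte lead, need 1 cont bytes. acc=0x1F
Byte[2]=8E: continuation. acc=(acc<<6)|0x0E=0x7CE
Completed: cp=U+07CE (starts at byte 1)
Byte[3]=E9: 3-byte lead, need 2 cont bytes. acc=0x9
Byte[4]=9F: continuation. acc=(acc<<6)|0x1F=0x25F
Byte[5]=A8: continuation. acc=(acc<<6)|0x28=0x97E8
Completed: cp=U+97E8 (starts at byte 3)
Byte[6]=D0: 2-byte lead, need 1 cont bytes. acc=0x10
Byte[7]=84: continuation. acc=(acc<<6)|0x04=0x404
Completed: cp=U+0404 (starts at byte 6)
Byte[8]=F0: 4-byte lead, need 3 cont bytes. acc=0x0
Byte[9]=91: continuation. acc=(acc<<6)|0x11=0x11
Byte[10]=AB: continuation. acc=(acc<<6)|0x2B=0x46B
Byte[11]=BA: continuation. acc=(acc<<6)|0x3A=0x11AFA
Completed: cp=U+11AFA (starts at byte 8)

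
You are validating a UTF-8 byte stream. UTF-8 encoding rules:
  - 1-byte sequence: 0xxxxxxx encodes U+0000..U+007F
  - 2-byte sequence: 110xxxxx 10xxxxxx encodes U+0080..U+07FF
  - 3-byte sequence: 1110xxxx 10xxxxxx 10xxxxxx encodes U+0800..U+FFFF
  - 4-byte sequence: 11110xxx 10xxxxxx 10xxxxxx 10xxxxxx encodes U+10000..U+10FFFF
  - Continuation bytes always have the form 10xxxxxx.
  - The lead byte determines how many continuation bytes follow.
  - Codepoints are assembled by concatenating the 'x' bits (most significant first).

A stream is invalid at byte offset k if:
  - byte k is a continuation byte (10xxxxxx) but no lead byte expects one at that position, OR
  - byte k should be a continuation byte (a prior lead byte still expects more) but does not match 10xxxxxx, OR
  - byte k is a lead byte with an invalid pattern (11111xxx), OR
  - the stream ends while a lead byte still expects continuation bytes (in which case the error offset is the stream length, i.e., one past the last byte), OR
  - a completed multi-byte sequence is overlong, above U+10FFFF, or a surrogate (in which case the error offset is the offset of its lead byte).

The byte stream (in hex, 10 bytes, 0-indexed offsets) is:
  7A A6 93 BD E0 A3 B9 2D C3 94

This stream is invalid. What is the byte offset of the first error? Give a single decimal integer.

Byte[0]=7A: 1-byte ASCII. cp=U+007A
Byte[1]=A6: INVALID lead byte (not 0xxx/110x/1110/11110)

Answer: 1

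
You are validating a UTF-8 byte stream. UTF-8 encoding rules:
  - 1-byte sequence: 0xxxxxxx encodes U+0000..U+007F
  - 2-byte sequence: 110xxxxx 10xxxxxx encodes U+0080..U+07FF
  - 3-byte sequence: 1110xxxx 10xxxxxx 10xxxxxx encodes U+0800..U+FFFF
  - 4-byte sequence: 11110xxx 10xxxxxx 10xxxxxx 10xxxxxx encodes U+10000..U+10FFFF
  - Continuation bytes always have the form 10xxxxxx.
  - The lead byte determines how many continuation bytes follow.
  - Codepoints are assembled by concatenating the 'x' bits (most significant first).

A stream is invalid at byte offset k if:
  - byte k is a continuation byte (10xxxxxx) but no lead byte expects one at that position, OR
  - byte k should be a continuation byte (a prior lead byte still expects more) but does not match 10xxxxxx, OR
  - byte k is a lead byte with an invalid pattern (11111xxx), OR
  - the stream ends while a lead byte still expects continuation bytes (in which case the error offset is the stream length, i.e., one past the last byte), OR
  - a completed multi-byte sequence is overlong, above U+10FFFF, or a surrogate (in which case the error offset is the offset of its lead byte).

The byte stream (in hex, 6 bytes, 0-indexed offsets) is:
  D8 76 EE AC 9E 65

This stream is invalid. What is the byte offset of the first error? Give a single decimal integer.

Byte[0]=D8: 2-byte lead, need 1 cont bytes. acc=0x18
Byte[1]=76: expected 10xxxxxx continuation. INVALID

Answer: 1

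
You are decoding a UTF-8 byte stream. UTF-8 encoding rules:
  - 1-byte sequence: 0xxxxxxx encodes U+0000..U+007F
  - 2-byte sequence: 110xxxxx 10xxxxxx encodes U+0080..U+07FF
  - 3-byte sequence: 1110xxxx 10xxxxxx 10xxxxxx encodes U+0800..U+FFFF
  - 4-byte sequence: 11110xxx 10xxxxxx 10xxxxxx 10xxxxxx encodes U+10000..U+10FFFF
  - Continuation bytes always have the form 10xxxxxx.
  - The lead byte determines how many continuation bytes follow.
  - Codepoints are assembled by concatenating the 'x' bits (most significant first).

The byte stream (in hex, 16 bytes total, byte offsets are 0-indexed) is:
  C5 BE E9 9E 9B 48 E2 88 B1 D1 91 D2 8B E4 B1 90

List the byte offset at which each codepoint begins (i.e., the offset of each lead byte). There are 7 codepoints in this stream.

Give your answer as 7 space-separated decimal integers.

Byte[0]=C5: 2-byte lead, need 1 cont bytes. acc=0x5
Byte[1]=BE: continuation. acc=(acc<<6)|0x3E=0x17E
Completed: cp=U+017E (starts at byte 0)
Byte[2]=E9: 3-byte lead, need 2 cont bytes. acc=0x9
Byte[3]=9E: continuation. acc=(acc<<6)|0x1E=0x25E
Byte[4]=9B: continuation. acc=(acc<<6)|0x1B=0x979B
Completed: cp=U+979B (starts at byte 2)
Byte[5]=48: 1-byte ASCII. cp=U+0048
Byte[6]=E2: 3-byte lead, need 2 cont bytes. acc=0x2
Byte[7]=88: continuation. acc=(acc<<6)|0x08=0x88
Byte[8]=B1: continuation. acc=(acc<<6)|0x31=0x2231
Completed: cp=U+2231 (starts at byte 6)
Byte[9]=D1: 2-byte lead, need 1 cont bytes. acc=0x11
Byte[10]=91: continuation. acc=(acc<<6)|0x11=0x451
Completed: cp=U+0451 (starts at byte 9)
Byte[11]=D2: 2-byte lead, need 1 cont bytes. acc=0x12
Byte[12]=8B: continuation. acc=(acc<<6)|0x0B=0x48B
Completed: cp=U+048B (starts at byte 11)
Byte[13]=E4: 3-byte lead, need 2 cont bytes. acc=0x4
Byte[14]=B1: continuation. acc=(acc<<6)|0x31=0x131
Byte[15]=90: continuation. acc=(acc<<6)|0x10=0x4C50
Completed: cp=U+4C50 (starts at byte 13)

Answer: 0 2 5 6 9 11 13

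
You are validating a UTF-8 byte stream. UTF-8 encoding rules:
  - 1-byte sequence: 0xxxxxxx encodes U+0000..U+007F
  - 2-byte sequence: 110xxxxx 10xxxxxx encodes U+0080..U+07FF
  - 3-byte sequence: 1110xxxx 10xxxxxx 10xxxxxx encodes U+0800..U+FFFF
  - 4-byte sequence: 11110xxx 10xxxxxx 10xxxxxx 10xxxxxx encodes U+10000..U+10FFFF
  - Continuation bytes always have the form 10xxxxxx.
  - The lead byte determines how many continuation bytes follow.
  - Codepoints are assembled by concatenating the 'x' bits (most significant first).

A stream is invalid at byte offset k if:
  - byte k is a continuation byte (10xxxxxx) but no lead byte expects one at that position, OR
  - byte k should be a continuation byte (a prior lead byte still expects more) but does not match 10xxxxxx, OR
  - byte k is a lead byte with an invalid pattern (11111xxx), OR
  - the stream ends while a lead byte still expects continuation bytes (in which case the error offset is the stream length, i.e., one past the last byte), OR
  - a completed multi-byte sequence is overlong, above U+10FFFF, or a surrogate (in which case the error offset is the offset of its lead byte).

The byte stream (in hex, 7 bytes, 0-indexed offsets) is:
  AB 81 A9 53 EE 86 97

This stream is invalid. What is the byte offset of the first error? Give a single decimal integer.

Answer: 0

Derivation:
Byte[0]=AB: INVALID lead byte (not 0xxx/110x/1110/11110)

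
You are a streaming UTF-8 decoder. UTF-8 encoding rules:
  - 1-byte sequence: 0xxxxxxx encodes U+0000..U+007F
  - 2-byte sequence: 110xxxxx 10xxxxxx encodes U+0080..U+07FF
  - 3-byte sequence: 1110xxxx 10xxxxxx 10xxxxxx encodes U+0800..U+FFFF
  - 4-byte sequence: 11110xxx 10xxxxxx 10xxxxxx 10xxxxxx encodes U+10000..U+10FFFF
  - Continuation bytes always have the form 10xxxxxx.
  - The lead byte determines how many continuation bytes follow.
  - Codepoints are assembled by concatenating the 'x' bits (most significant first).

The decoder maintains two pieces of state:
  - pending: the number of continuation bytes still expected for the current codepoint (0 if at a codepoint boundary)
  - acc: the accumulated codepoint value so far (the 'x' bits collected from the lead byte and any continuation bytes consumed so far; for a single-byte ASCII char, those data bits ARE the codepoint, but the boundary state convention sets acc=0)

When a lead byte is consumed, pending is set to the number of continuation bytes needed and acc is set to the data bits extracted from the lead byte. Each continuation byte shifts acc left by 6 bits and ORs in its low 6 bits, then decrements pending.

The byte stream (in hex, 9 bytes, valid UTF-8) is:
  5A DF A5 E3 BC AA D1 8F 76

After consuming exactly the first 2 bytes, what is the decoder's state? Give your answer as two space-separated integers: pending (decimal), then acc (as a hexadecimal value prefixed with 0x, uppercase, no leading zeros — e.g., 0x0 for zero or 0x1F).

Answer: 1 0x1F

Derivation:
Byte[0]=5A: 1-byte. pending=0, acc=0x0
Byte[1]=DF: 2-byte lead. pending=1, acc=0x1F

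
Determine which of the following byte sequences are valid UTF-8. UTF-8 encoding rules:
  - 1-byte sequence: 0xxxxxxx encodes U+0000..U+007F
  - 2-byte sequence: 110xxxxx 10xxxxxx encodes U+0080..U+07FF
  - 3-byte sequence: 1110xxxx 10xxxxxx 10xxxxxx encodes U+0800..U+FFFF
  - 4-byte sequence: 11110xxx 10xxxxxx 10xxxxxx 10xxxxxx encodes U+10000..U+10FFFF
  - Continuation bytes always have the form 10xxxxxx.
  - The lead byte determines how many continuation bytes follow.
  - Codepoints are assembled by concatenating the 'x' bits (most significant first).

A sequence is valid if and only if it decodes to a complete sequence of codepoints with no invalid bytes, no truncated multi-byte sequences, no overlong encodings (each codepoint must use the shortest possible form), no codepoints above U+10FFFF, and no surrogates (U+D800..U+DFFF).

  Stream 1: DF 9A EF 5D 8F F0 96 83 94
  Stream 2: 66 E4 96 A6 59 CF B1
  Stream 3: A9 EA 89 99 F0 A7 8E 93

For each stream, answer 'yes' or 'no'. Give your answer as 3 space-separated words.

Stream 1: error at byte offset 3. INVALID
Stream 2: decodes cleanly. VALID
Stream 3: error at byte offset 0. INVALID

Answer: no yes no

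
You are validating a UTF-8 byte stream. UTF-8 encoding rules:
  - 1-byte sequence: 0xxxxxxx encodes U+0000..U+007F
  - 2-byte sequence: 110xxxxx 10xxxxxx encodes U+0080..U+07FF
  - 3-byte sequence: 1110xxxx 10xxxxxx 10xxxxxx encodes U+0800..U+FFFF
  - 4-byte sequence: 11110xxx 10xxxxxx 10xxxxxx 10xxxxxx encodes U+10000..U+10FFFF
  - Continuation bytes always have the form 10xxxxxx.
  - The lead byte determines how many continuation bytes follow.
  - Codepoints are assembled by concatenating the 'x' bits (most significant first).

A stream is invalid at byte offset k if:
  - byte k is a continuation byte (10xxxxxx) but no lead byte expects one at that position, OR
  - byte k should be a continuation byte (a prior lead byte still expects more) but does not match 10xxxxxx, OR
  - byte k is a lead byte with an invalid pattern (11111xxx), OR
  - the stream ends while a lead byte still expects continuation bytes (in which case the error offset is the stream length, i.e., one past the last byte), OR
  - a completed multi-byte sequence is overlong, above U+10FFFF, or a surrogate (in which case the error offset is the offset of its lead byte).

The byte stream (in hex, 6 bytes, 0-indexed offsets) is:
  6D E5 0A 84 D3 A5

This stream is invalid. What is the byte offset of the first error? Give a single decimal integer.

Byte[0]=6D: 1-byte ASCII. cp=U+006D
Byte[1]=E5: 3-byte lead, need 2 cont bytes. acc=0x5
Byte[2]=0A: expected 10xxxxxx continuation. INVALID

Answer: 2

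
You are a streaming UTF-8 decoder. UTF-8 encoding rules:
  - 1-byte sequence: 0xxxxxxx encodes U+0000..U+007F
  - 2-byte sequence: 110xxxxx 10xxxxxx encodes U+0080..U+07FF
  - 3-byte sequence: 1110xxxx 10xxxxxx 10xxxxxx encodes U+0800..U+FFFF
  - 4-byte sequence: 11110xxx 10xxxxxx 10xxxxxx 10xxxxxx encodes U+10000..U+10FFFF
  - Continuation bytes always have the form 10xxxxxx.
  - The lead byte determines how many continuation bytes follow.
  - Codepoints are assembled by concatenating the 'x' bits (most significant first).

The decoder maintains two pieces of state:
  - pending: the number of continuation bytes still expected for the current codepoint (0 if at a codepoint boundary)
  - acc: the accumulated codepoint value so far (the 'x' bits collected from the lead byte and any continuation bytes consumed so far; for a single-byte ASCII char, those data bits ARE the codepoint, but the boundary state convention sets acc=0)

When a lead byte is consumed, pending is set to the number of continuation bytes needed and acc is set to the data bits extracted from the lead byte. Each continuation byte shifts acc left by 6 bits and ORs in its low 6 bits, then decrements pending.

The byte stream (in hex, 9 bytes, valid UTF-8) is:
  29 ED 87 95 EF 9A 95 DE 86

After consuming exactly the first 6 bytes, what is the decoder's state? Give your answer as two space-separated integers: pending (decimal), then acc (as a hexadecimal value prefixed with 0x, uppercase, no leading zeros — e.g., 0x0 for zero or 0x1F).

Byte[0]=29: 1-byte. pending=0, acc=0x0
Byte[1]=ED: 3-byte lead. pending=2, acc=0xD
Byte[2]=87: continuation. acc=(acc<<6)|0x07=0x347, pending=1
Byte[3]=95: continuation. acc=(acc<<6)|0x15=0xD1D5, pending=0
Byte[4]=EF: 3-byte lead. pending=2, acc=0xF
Byte[5]=9A: continuation. acc=(acc<<6)|0x1A=0x3DA, pending=1

Answer: 1 0x3DA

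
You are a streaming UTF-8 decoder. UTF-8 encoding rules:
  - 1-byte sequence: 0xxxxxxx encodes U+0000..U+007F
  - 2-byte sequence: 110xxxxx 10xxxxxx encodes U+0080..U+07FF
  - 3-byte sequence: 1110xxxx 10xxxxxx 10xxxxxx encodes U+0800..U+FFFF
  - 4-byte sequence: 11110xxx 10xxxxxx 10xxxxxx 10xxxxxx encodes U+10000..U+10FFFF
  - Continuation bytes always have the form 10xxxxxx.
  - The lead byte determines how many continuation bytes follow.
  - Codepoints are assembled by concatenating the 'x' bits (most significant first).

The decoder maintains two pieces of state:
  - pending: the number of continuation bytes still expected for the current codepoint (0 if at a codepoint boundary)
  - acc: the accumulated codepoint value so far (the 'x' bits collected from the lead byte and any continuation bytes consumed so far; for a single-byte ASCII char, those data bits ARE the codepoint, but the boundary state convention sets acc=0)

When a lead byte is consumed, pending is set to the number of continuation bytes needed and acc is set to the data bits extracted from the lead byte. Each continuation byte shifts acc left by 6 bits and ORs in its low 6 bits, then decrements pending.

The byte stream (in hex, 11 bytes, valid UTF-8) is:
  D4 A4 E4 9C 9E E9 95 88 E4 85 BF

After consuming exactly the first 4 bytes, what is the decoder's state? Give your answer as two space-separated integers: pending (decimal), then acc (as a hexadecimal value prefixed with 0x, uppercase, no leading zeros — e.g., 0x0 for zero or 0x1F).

Byte[0]=D4: 2-byte lead. pending=1, acc=0x14
Byte[1]=A4: continuation. acc=(acc<<6)|0x24=0x524, pending=0
Byte[2]=E4: 3-byte lead. pending=2, acc=0x4
Byte[3]=9C: continuation. acc=(acc<<6)|0x1C=0x11C, pending=1

Answer: 1 0x11C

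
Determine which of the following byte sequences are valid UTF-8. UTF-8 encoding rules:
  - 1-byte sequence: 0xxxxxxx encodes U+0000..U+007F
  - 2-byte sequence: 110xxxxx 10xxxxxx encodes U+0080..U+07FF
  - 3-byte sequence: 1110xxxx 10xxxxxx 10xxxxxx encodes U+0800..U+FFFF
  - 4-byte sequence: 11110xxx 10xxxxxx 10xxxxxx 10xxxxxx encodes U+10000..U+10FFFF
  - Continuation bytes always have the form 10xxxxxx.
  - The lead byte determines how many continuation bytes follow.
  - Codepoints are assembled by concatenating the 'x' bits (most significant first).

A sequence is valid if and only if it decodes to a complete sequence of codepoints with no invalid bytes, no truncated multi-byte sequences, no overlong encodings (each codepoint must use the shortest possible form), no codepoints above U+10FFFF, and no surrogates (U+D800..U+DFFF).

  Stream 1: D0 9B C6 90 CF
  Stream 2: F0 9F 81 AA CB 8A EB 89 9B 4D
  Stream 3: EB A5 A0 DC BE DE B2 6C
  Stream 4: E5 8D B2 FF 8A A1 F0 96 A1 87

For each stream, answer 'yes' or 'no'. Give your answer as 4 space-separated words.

Answer: no yes yes no

Derivation:
Stream 1: error at byte offset 5. INVALID
Stream 2: decodes cleanly. VALID
Stream 3: decodes cleanly. VALID
Stream 4: error at byte offset 3. INVALID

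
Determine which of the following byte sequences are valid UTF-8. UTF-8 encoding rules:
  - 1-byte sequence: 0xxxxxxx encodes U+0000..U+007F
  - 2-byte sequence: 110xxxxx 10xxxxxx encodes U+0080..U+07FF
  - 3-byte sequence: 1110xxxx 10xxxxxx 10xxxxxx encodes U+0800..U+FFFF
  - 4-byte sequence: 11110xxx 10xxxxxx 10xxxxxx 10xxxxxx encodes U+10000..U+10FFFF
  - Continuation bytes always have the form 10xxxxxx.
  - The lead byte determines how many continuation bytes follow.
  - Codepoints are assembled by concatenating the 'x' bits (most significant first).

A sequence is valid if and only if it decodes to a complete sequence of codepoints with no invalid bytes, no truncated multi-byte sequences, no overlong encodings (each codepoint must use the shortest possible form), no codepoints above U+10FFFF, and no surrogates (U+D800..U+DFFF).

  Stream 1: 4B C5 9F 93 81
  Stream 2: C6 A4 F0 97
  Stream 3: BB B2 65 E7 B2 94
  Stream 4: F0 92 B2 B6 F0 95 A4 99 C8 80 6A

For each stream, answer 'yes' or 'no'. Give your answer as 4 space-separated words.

Answer: no no no yes

Derivation:
Stream 1: error at byte offset 3. INVALID
Stream 2: error at byte offset 4. INVALID
Stream 3: error at byte offset 0. INVALID
Stream 4: decodes cleanly. VALID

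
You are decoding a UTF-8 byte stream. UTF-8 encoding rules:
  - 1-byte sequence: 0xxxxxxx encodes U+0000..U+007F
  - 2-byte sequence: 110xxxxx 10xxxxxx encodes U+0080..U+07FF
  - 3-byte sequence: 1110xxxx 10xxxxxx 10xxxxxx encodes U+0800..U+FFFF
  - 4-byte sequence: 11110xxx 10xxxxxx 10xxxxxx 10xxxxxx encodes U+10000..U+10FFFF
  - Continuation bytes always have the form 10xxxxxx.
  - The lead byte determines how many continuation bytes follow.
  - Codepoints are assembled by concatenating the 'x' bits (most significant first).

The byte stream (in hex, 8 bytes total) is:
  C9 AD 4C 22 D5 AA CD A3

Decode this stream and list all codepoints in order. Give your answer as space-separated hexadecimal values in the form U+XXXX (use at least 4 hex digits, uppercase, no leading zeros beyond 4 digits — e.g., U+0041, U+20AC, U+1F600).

Byte[0]=C9: 2-byte lead, need 1 cont bytes. acc=0x9
Byte[1]=AD: continuation. acc=(acc<<6)|0x2D=0x26D
Completed: cp=U+026D (starts at byte 0)
Byte[2]=4C: 1-byte ASCII. cp=U+004C
Byte[3]=22: 1-byte ASCII. cp=U+0022
Byte[4]=D5: 2-byte lead, need 1 cont bytes. acc=0x15
Byte[5]=AA: continuation. acc=(acc<<6)|0x2A=0x56A
Completed: cp=U+056A (starts at byte 4)
Byte[6]=CD: 2-byte lead, need 1 cont bytes. acc=0xD
Byte[7]=A3: continuation. acc=(acc<<6)|0x23=0x363
Completed: cp=U+0363 (starts at byte 6)

Answer: U+026D U+004C U+0022 U+056A U+0363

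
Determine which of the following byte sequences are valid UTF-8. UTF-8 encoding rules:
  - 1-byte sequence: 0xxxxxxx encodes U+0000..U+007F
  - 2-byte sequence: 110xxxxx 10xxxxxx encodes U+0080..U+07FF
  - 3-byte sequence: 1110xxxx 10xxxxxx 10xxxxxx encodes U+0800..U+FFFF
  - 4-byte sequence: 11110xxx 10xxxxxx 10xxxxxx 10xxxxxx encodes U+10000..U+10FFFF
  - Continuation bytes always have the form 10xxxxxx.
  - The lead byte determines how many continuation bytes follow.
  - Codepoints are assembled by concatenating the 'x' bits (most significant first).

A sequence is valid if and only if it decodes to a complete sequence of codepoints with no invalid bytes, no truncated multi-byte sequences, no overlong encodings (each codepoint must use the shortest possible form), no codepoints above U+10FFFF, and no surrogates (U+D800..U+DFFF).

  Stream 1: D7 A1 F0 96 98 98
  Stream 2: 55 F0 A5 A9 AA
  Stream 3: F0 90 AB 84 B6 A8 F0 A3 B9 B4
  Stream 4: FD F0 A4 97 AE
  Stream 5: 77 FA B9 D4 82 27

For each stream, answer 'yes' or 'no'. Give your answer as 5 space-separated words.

Stream 1: decodes cleanly. VALID
Stream 2: decodes cleanly. VALID
Stream 3: error at byte offset 4. INVALID
Stream 4: error at byte offset 0. INVALID
Stream 5: error at byte offset 1. INVALID

Answer: yes yes no no no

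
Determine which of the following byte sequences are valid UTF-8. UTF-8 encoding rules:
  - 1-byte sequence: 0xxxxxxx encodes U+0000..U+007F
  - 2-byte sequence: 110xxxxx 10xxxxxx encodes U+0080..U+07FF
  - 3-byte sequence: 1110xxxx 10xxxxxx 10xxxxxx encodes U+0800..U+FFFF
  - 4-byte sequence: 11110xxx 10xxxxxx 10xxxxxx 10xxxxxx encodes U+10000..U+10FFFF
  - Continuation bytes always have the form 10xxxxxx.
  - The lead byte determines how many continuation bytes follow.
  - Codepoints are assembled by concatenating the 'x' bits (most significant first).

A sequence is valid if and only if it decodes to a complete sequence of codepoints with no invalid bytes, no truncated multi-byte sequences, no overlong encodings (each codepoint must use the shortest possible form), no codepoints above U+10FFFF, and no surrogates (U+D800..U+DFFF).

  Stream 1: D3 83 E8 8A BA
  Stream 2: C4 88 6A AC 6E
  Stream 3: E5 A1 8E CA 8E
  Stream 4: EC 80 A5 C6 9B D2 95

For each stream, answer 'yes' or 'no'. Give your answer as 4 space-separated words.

Stream 1: decodes cleanly. VALID
Stream 2: error at byte offset 3. INVALID
Stream 3: decodes cleanly. VALID
Stream 4: decodes cleanly. VALID

Answer: yes no yes yes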